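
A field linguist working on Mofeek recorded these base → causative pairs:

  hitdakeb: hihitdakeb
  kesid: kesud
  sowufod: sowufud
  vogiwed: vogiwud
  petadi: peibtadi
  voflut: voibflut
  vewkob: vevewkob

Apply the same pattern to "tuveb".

tutuveb

sowufod and vewkob both have last vowel 'o' yet inflect differently (sowufud, vevewkob), so the last vowel is not what conditions the rule; the final letter is.
"tuveb" ends in -b. The stems ending in -b (vewkob → vevewkob, hitdakeb → hihitdakeb) repeat the first consonant+vowel as a prefix.
The other patterns: stems ending in -d change the last vowel to 'u'; stems ending in -i or -t insert -ib- after the first vowel.
So tuveb → tutuveb.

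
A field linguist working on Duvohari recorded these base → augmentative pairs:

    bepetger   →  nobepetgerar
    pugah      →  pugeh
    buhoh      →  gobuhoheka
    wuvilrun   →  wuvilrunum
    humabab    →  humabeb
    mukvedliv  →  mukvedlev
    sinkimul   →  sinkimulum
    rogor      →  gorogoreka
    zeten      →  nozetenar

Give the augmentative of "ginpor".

goginporeka

rogor and bepetger both end in -r yet inflect differently (gorogoreka, nobepetgerar), so the final letter is not what conditions the rule; the last vowel is.
"ginpor" has last vowel 'o'. The stems whose last vowel is 'o' (rogor → gorogoreka, buhoh → gobuhoheka) add go- … -eka around the stem.
So ginpor → goginporeka.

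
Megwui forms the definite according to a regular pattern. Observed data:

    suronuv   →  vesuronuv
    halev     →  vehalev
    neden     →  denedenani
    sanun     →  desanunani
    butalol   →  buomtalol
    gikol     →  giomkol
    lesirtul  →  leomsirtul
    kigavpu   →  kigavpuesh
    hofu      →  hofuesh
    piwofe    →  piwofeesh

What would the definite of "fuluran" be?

"fuluran" ends in -n. The stems ending in -n (neden → denedenani, sanun → desanunani) add de- … -ani around the stem.
The other patterns: stems ending in -v add the prefix ve-; stems ending in -l insert -om- after the first vowel; stems ending in -e or -u add -esh.
So fuluran → defuluranani.

defuluranani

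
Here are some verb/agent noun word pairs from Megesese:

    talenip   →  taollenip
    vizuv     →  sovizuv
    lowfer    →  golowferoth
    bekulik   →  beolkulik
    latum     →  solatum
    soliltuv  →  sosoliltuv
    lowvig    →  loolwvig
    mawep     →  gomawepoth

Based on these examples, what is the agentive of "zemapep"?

talenip and mawep both end in -p yet inflect differently (taollenip, gomawepoth), so the final letter is not what conditions the rule; the last vowel is.
"zemapep" has last vowel 'e'. The stems whose last vowel is 'e' (lowfer → golowferoth, mawep → gomawepoth) add go- … -oth around the stem.
The other patterns: stems whose last vowel is 'u' add the prefix so-; stems whose last vowel is 'i' insert -ol- after the first vowel.
So zemapep → gozemapepoth.

gozemapepoth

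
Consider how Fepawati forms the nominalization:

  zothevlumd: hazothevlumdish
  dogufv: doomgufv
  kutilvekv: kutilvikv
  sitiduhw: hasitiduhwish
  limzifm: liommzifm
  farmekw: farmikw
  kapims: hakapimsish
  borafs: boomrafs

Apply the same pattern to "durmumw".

dogufv and kutilvekv both end in -v yet inflect differently (doomgufv, kutilvikv), so the final letter is not what conditions the rule; the second-to-last letter is.
"durmumw" has second-to-last letter 'm'. The stems whose second-to-last letter is 'm' (kapims → hakapimsish, zothevlumd → hazothevlumdish) add ha- … -ish around the stem.
So durmumw → hadurmumwish.

hadurmumwish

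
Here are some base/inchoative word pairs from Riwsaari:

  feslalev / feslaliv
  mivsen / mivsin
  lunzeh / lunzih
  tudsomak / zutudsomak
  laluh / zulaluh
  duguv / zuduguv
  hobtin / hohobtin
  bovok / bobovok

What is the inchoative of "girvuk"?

lunzeh and laluh both end in -h yet inflect differently (lunzih, zulaluh), so the final letter is not what conditions the rule; the last vowel is.
"girvuk" has last vowel 'u'. The stems whose last vowel is 'u' (laluh → zulaluh, duguv → zuduguv) add the prefix zu-.
The other patterns: stems whose last vowel is 'e' change the last vowel to 'i'; stems whose last vowel is 'i' or 'o' repeat the first consonant+vowel as a prefix.
So girvuk → zugirvuk.

zugirvuk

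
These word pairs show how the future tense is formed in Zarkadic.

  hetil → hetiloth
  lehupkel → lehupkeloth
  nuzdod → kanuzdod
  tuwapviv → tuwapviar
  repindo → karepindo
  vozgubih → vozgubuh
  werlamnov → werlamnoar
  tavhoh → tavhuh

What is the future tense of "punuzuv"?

werlamnov and tavhoh both have last vowel 'o' yet inflect differently (werlamnoar, tavhuh), so the last vowel is not what conditions the rule; the final letter is.
"punuzuv" ends in -v. The stems ending in -v (werlamnov → werlamnoar, tuwapviv → tuwapviar) drop the final letter and add -ar.
The other patterns: stems ending in -h change the last vowel to 'u'; stems ending in -l add -oth; stems ending in -d or -o add the prefix ka-.
So punuzuv → punuzuar.

punuzuar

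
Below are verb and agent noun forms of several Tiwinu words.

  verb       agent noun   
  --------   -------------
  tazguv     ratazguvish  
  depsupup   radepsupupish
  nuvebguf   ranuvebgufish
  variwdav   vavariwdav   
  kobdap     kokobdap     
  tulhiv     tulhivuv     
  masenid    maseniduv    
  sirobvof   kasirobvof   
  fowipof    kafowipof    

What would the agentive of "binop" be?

kabinop

"binop" has last vowel 'o'. The stems whose last vowel is 'o' (sirobvof → kasirobvof, fowipof → kafowipof) add the prefix ka-.
So binop → kabinop.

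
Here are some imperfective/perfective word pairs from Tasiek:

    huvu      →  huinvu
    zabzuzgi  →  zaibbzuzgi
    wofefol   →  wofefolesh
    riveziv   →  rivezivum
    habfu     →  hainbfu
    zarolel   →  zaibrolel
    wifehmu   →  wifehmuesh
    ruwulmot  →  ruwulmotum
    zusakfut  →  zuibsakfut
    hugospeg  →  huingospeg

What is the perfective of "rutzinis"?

rutzinisum

"rutzinis" begins with r-. The stems beginning with r- (riveziv → rivezivum, ruwulmot → ruwulmotum) add -um.
So rutzinis → rutzinisum.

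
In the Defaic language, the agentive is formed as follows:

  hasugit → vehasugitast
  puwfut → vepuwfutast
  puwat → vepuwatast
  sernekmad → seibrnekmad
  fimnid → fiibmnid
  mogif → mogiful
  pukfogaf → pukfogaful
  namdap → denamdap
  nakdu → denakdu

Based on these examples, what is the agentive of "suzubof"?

"suzubof" ends in -f. The stems ending in -f (mogif → mogiful, pukfogaf → pukfogaful) add -ul.
So suzubof → suzuboful.

suzuboful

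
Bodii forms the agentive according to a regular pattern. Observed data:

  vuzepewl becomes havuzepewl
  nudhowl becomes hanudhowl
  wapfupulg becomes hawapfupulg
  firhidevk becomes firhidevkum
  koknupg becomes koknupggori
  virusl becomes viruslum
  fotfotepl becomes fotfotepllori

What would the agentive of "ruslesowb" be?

haruslesowb

fotfotepl and nudhowl both end in -l yet inflect differently (fotfotepllori, hanudhowl), so the final letter is not what conditions the rule; the second-to-last letter is.
"ruslesowb" has second-to-last letter 'w'. The stems whose second-to-last letter is 'w' (nudhowl → hanudhowl, vuzepewl → havuzepewl) add the prefix ha-.
So ruslesowb → haruslesowb.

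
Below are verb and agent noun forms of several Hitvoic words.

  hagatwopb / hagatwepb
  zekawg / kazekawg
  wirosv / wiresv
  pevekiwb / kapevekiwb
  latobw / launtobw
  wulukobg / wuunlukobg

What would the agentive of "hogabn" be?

houngabn

zekawg and wulukobg both end in -g yet inflect differently (kazekawg, wuunlukobg), so the final letter is not what conditions the rule; the second-to-last letter is.
"hogabn" has second-to-last letter 'b'. The stems whose second-to-last letter is 'b' (wulukobg → wuunlukobg, latobw → launtobw) insert -un- after the first vowel.
So hogabn → houngabn.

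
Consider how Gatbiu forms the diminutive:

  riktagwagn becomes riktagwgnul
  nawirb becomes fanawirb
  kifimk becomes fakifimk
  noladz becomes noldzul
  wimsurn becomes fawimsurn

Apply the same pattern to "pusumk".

riktagwagn and wimsurn both end in -n yet inflect differently (riktagwgnul, fawimsurn), so the final letter is not what conditions the rule; the second-to-last letter is.
"pusumk" has second-to-last letter 'm'. The one such stem in the data (kifimk → fakifimk) adds the prefix fa-, so the same rule applies.
So pusumk → fapusumk.

fapusumk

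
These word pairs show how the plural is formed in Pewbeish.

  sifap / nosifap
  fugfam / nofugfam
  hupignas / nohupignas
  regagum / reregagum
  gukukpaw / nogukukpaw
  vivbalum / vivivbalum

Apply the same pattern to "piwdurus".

pipiwdurus

fugfam and regagum both end in -m yet inflect differently (nofugfam, reregagum), so the final letter is not what conditions the rule; the last vowel is.
"piwdurus" has last vowel 'u'. The stems whose last vowel is 'u' (regagum → reregagum, vivbalum → vivivbalum) repeat the first consonant+vowel as a prefix.
The other pattern: stems whose last vowel is 'a' add the prefix no-.
So piwdurus → pipiwdurus.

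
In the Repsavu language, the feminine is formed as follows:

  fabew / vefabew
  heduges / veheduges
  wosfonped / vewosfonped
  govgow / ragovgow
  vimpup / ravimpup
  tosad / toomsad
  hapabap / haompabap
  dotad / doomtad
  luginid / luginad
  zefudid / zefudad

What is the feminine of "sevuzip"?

fabew and govgow both end in -w yet inflect differently (vefabew, ragovgow), so the final letter is not what conditions the rule; the last vowel is.
"sevuzip" has last vowel 'i'. The stems whose last vowel is 'i' (luginid → luginad, zefudid → zefudad) change the last vowel to 'a'.
So sevuzip → sevuzap.

sevuzap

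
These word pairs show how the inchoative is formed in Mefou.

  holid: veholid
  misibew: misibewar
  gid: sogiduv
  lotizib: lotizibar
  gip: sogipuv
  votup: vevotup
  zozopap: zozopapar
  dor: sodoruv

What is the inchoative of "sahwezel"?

gid and holid both end in -d yet inflect differently (sogiduv, veholid), so the final letter is not what conditions the rule; the number of vowels is.
"sahwezel" has 3 vowels. The stems with 3 vowels (lotizib → lotizibar, zozopap → zozopapar, misibew → misibewar) add -ar.
So sahwezel → sahwezelar.

sahwezelar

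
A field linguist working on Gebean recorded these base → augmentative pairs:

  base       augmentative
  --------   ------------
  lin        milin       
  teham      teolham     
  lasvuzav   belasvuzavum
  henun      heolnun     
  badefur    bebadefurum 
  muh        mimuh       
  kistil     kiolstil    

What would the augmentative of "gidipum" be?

lin and henun both end in -n yet inflect differently (milin, heolnun), so the final letter is not what conditions the rule; the number of vowels is.
"gidipum" has 3 vowels. The stems with 3 vowels (lasvuzav → belasvuzavum, badefur → bebadefurum) add be- … -um around the stem.
So gidipum → begidipumum.

begidipumum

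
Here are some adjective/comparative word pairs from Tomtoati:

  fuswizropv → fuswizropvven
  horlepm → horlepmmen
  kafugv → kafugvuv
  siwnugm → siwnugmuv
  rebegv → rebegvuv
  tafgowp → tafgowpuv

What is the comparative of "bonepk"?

"bonepk" has second-to-last letter 'p'. The stems whose second-to-last letter is 'p' (fuswizropv → fuswizropvven, horlepm → horlepmmen) double the final consonant and add -en.
The other pattern: stems whose second-to-last letter is 'g' or 'w' add -uv.
So bonepk → bonepkken.

bonepkken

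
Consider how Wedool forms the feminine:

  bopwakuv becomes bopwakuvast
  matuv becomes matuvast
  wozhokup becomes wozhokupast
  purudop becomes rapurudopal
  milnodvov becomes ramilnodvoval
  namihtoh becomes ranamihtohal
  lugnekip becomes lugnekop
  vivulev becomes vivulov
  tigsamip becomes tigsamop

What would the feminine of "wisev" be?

wisov

"wisev" has last vowel 'e'. The one such stem in the data (vivulev → vivulov) changes the last vowel to 'o' (as do lugnekip, tigsamip), so the same rule applies.
The other patterns: stems whose last vowel is 'u' add -ast; stems whose last vowel is 'o' add ra- … -al around the stem.
So wisev → wisov.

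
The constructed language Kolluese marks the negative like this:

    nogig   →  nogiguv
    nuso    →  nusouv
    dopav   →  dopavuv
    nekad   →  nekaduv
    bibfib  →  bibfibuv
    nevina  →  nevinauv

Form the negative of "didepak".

Every pair shown (nogig → nogiguv, nuso → nusouv, dopav → dopavuv, …) follows the same rule: add -uv.
So didepak → didepakuv.

didepakuv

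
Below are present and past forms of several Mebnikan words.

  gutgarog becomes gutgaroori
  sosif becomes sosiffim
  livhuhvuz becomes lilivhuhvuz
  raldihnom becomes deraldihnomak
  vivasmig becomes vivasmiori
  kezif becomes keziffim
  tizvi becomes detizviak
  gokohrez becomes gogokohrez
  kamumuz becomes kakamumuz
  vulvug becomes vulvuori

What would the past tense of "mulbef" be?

mulbeffim

vivasmig and kezif both have last vowel 'i' yet inflect differently (vivasmiori, keziffim), so the last vowel is not what conditions the rule; the final letter is.
"mulbef" ends in -f. The stems ending in -f (kezif → keziffim, sosif → sosiffim) double the final consonant and add -im.
The other patterns: stems ending in -g drop the final letter and add -ori; stems ending in -z repeat the first consonant+vowel as a prefix; stems ending in -i or -m add de- … -ak around the stem.
So mulbef → mulbeffim.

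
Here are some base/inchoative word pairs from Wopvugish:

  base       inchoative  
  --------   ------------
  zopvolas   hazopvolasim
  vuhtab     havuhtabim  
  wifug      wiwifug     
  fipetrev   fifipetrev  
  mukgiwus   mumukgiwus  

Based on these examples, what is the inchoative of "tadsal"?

hatadsalim

"tadsal" has last vowel 'a'. The stems whose last vowel is 'a' (zopvolas → hazopvolasim, vuhtab → havuhtabim) add ha- … -im around the stem.
So tadsal → hatadsalim.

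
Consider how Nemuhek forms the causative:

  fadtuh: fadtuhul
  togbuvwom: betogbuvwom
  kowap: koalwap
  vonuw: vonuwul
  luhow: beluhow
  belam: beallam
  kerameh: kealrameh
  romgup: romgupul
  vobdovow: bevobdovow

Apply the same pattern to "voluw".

voluwul

luhow and vonuw both end in -w yet inflect differently (beluhow, vonuwul), so the final letter is not what conditions the rule; the last vowel is.
"voluw" has last vowel 'u'. The stems whose last vowel is 'u' (fadtuh → fadtuhul, vonuw → vonuwul, romgup → romgupul) add -ul.
So voluw → voluwul.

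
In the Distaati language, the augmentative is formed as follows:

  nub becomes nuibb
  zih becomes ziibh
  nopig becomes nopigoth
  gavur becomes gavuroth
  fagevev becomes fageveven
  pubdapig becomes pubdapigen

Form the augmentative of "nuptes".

nuptesoth

"nuptes" has 2 vowels. The stems with 2 vowels (nopig → nopigoth, gavur → gavuroth) add -oth.
So nuptes → nuptesoth.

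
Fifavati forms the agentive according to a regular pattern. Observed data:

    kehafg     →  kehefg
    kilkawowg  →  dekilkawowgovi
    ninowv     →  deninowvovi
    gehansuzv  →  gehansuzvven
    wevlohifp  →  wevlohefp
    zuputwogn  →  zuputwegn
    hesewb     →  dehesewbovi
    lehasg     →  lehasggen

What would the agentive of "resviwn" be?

kehafg and kilkawowg both end in -g yet inflect differently (kehefg, dekilkawowgovi), so the final letter is not what conditions the rule; the second-to-last letter is.
"resviwn" has second-to-last letter 'w'. The stems whose second-to-last letter is 'w' (ninowv → deninowvovi, kilkawowg → dekilkawowgovi, hesewb → dehesewbovi) add de- … -ovi around the stem.
So resviwn → deresviwnovi.

deresviwnovi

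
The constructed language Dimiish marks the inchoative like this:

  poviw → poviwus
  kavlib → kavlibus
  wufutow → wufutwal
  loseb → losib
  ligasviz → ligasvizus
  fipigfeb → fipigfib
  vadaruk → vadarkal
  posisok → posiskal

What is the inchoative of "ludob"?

"ludob" has last vowel 'o'. The stems whose last vowel is 'o' (posisok → posiskal, wufutow → wufutwal) delete the last vowel and add -al.
So ludob → ludbal.

ludbal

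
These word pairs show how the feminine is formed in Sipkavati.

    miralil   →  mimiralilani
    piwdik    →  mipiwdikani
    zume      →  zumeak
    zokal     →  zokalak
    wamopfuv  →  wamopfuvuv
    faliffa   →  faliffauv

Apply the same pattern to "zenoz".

zenozak

miralil and zokal both end in -l yet inflect differently (mimiralilani, zokalak), so the final letter is not what conditions the rule; the first letter is.
"zenoz" begins with z-. The stems beginning with z- (zume → zumeak, zokal → zokalak) add -ak.
The other patterns: stems beginning with m- or p- add mi- … -ani around the stem; stems beginning with f- or w- add -uv.
So zenoz → zenozak.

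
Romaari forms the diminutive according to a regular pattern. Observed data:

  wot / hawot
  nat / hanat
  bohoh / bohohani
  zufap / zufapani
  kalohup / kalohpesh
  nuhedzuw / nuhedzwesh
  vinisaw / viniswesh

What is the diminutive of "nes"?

"nes" has 1 vowel. The stems with 1 vowel (wot → hawot, nat → hanat) add the prefix ha-.
So nes → hanes.

hanes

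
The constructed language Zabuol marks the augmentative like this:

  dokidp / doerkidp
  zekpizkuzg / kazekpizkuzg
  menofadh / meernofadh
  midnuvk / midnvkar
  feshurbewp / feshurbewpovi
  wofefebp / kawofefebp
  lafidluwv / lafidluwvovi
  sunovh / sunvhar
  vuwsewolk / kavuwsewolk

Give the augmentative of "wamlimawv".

feshurbewp and dokidp both end in -p yet inflect differently (feshurbewpovi, doerkidp), so the final letter is not what conditions the rule; the second-to-last letter is.
"wamlimawv" has second-to-last letter 'w'. The stems whose second-to-last letter is 'w' (lafidluwv → lafidluwvovi, feshurbewp → feshurbewpovi) add -ovi.
The other patterns: stems whose second-to-last letter is 'd' insert -er- after the first vowel; stems whose second-to-last letter is 'v' delete the last vowel and add -ar; stems whose second-to-last letter is 'b', 'l' or 'z' add the prefix ka-.
So wamlimawv → wamlimawvovi.

wamlimawvovi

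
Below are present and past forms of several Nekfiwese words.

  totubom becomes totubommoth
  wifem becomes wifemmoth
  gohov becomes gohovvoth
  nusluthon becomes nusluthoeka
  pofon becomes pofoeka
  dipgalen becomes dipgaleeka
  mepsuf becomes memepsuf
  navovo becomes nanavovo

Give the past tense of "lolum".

totubom and nusluthon both have last vowel 'o' yet inflect differently (totubommoth, nusluthoeka), so the last vowel is not what conditions the rule; the final letter is.
"lolum" ends in -m. The stems ending in -m (totubom → totubommoth, wifem → wifemmoth) double the final consonant and add -oth.
The other patterns: stems ending in -n drop the final letter and add -eka; stems ending in -f or -o repeat the first consonant+vowel as a prefix.
So lolum → lolummoth.

lolummoth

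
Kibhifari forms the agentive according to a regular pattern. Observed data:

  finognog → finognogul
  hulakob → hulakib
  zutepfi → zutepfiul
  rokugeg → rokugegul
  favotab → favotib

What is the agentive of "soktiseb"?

hulakob and finognog both have last vowel 'o' yet inflect differently (hulakib, finognogul), so the last vowel is not what conditions the rule; the final letter is.
"soktiseb" ends in -b. The stems ending in -b (favotab → favotib, hulakob → hulakib) change the last vowel to 'i'.
The other pattern: stems ending in -g or -i add -ul.
So soktiseb → soktisib.

soktisib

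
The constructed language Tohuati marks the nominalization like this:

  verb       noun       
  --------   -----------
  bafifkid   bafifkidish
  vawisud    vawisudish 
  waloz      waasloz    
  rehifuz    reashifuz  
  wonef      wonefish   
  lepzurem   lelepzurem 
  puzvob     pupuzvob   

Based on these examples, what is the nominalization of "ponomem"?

rehifuz and vawisud both have last vowel 'u' yet inflect differently (reashifuz, vawisudish), so the last vowel is not what conditions the rule; the final letter is.
"ponomem" ends in -m. The one such stem in the data (lepzurem → lelepzurem) repeats the first consonant+vowel as a prefix (as does puzvob), so the same rule applies.
So ponomem → poponomem.

poponomem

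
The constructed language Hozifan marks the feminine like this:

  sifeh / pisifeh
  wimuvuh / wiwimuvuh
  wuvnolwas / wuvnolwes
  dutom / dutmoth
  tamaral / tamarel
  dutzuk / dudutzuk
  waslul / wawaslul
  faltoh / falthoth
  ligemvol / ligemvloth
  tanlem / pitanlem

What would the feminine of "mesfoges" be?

dutom and tanlem both end in -m yet inflect differently (dutmoth, pitanlem), so the final letter is not what conditions the rule; the last vowel is.
"mesfoges" has last vowel 'e'. The stems whose last vowel is 'e' (tanlem → pitanlem, sifeh → pisifeh) add the prefix pi-.
The other patterns: stems whose last vowel is 'o' delete the last vowel and add -oth; stems whose last vowel is 'u' repeat the first consonant+vowel as a prefix; stems whose last vowel is 'a' change the last vowel to 'e'.
So mesfoges → pimesfoges.

pimesfoges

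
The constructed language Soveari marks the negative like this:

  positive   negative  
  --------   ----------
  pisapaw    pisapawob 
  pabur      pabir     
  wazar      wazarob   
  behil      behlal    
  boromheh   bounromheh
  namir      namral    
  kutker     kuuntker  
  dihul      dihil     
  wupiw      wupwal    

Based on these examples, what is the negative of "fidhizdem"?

fiundhizdem

kutker and pabur both end in -r yet inflect differently (kuuntker, pabir), so the final letter is not what conditions the rule; the last vowel is.
"fidhizdem" has last vowel 'e'. The stems whose last vowel is 'e' (kutker → kuuntker, boromheh → bounromheh) insert -un- after the first vowel.
The other patterns: stems whose last vowel is 'u' change the last vowel to 'i'; stems whose last vowel is 'i' delete the last vowel and add -al; stems whose last vowel is 'a' add -ob.
So fidhizdem → fiundhizdem.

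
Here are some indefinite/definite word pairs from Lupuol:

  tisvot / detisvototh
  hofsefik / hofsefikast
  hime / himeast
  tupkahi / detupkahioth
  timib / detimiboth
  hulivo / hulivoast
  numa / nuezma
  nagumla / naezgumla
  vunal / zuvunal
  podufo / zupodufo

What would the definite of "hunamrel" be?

hunamrelast

"hunamrel" begins with h-. The stems beginning with h- (hime → himeast, hulivo → hulivoast, hofsefik → hofsefikast) add -ast.
So hunamrel → hunamrelast.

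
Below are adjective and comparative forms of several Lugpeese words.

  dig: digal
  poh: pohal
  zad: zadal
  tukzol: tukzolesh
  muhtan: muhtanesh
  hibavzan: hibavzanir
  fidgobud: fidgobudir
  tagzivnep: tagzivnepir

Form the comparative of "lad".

"lad" has 1 vowel. The stems with 1 vowel (dig → digal, poh → pohal, zad → zadal) add -al.
So lad → ladal.

ladal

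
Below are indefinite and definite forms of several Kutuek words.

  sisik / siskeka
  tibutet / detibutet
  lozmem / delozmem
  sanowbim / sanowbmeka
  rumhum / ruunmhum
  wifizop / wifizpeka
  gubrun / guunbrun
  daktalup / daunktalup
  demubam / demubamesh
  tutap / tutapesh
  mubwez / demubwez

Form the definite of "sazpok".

"sazpok" has last vowel 'o'. The one such stem in the data (wifizop → wifizpeka) deletes the last vowel and adds -eka (as do sanowbim, sisik), so the same rule applies.
The other patterns: stems whose last vowel is 'e' add the prefix de-; stems whose last vowel is 'u' insert -un- after the first vowel; stems whose last vowel is 'a' add -esh.
So sazpok → sazpkeka.

sazpkeka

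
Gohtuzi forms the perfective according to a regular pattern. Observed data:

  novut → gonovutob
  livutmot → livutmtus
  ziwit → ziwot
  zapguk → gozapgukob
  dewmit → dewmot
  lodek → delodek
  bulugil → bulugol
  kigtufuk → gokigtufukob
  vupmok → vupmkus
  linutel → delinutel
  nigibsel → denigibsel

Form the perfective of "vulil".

vulol

vupmok and lodek both end in -k yet inflect differently (vupmkus, delodek), so the final letter is not what conditions the rule; the last vowel is.
"vulil" has last vowel 'i'. The stems whose last vowel is 'i' (ziwit → ziwot, dewmit → dewmot, bulugil → bulugol) change the last vowel to 'o'.
So vulil → vulol.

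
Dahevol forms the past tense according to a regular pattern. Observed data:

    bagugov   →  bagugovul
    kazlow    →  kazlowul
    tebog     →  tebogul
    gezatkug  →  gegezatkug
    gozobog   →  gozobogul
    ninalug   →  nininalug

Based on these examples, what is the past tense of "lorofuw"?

"lorofuw" has last vowel 'u'. The stems whose last vowel is 'u' (ninalug → nininalug, gezatkug → gegezatkug) repeat the first consonant+vowel as a prefix.
So lorofuw → lolorofuw.

lolorofuw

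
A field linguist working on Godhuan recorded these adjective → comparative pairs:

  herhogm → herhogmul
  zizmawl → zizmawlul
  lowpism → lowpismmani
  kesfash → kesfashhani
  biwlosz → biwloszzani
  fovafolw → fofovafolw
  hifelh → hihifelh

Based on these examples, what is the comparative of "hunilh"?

huhunilh

"hunilh" has second-to-last letter 'l'. The stems whose second-to-last letter is 'l' (fovafolw → fofovafolw, hifelh → hihifelh) repeat the first consonant+vowel as a prefix.
So hunilh → huhunilh.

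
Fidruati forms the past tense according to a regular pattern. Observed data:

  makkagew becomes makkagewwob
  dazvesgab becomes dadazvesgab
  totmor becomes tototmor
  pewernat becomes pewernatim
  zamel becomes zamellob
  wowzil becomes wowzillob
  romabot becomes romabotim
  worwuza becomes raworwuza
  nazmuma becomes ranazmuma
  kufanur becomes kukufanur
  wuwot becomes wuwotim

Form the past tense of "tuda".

ratuda

"tuda" ends in -a. The stems ending in -a (worwuza → raworwuza, nazmuma → ranazmuma) add the prefix ra-.
The other patterns: stems ending in -t add -im; stems ending in -b or -r repeat the first consonant+vowel as a prefix; stems ending in -l or -w double the final consonant and add -ob.
So tuda → ratuda.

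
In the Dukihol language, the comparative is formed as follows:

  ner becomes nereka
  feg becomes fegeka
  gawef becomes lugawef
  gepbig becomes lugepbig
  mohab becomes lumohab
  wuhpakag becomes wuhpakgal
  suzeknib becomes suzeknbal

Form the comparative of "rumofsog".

"rumofsog" has 3 vowels. The stems with 3 vowels (wuhpakag → wuhpakgal, suzeknib → suzeknbal) delete the last vowel and add -al.
So rumofsog → rumofsgal.

rumofsgal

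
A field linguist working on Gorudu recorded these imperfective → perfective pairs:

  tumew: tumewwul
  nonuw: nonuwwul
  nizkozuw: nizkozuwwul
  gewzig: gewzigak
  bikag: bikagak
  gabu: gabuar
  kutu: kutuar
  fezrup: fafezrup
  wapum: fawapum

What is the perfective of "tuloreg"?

tuloregak

nonuw and gabu both have last vowel 'u' yet inflect differently (nonuwwul, gabuar), so the last vowel is not what conditions the rule; the final letter is.
"tuloreg" ends in -g. The stems ending in -g (gewzig → gewzigak, bikag → bikagak) add -ak.
So tuloreg → tuloregak.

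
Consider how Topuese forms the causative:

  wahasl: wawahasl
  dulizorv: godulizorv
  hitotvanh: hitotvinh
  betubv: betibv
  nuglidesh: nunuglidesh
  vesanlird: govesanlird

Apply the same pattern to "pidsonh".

nuglidesh and hitotvanh both end in -h yet inflect differently (nunuglidesh, hitotvinh), so the final letter is not what conditions the rule; the second-to-last letter is.
"pidsonh" has second-to-last letter 'n'. The one such stem in the data (hitotvanh → hitotvinh) changes the last vowel to 'i' (as does betubv), so the same rule applies.
So pidsonh → pidsinh.

pidsinh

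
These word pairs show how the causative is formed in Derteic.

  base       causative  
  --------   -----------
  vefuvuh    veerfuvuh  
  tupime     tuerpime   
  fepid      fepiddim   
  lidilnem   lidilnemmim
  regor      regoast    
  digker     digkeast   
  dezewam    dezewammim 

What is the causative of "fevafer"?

"fevafer" ends in -r. The stems ending in -r (regor → regoast, digker → digkeast) drop the final letter and add -ast.
The other patterns: stems ending in -d or -m double the final consonant and add -im; stems ending in -e or -h insert -er- after the first vowel.
So fevafer → fevafeast.

fevafeast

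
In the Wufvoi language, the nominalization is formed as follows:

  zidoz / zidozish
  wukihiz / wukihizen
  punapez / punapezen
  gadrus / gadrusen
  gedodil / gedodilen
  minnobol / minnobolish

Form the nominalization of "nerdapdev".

zidoz and punapez both end in -z yet inflect differently (zidozish, punapezen), so the final letter is not what conditions the rule; the last vowel is.
"nerdapdev" has last vowel 'e'. The one such stem in the data (punapez → punapezen) adds -en, so the same rule applies.
So nerdapdev → nerdapdeven.

nerdapdeven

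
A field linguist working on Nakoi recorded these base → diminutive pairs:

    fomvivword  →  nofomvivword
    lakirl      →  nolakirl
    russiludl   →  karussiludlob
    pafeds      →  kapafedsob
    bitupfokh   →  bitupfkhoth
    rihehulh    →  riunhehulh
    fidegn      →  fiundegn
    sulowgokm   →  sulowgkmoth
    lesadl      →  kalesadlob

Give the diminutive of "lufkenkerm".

lakirl and russiludl both end in -l yet inflect differently (nolakirl, karussiludlob), so the final letter is not what conditions the rule; the second-to-last letter is.
"lufkenkerm" has second-to-last letter 'r'. The stems whose second-to-last letter is 'r' (fomvivword → nofomvivword, lakirl → nolakirl) add the prefix no-.
The other patterns: stems whose second-to-last letter is 'd' add ka- … -ob around the stem; stems whose second-to-last letter is 'k' delete the last vowel and add -oth; stems whose second-to-last letter is 'g' or 'l' insert -un- after the first vowel.
So lufkenkerm → nolufkenkerm.

nolufkenkerm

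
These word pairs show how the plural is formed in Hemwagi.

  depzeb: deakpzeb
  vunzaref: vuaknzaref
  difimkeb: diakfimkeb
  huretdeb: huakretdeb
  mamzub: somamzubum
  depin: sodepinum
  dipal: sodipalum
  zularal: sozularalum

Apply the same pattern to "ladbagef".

depzeb and mamzub both end in -b yet inflect differently (deakpzeb, somamzubum), so the final letter is not what conditions the rule; the last vowel is.
"ladbagef" has last vowel 'e'. The stems whose last vowel is 'e' (depzeb → deakpzeb, vunzaref → vuaknzaref, difimkeb → diakfimkeb) insert -ak- after the first vowel.
The other pattern: stems whose last vowel is 'a', 'i' or 'u' add so- … -um around the stem.
So ladbagef → laakdbagef.

laakdbagef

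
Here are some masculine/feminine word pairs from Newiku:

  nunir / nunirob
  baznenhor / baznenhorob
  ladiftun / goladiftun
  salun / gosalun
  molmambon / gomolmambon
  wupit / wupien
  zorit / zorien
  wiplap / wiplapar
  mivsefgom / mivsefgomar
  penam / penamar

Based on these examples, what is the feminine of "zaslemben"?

gozaslemben

baznenhor and molmambon both have last vowel 'o' yet inflect differently (baznenhorob, gomolmambon), so the last vowel is not what conditions the rule; the final letter is.
"zaslemben" ends in -n. The stems ending in -n (ladiftun → goladiftun, salun → gosalun, molmambon → gomolmambon) add the prefix go-.
So zaslemben → gozaslemben.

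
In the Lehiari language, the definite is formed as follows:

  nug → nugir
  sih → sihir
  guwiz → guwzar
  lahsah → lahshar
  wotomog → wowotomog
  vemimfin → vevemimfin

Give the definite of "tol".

"tol" has 1 vowel. The stems with 1 vowel (nug → nugir, sih → sihir) add -ir.
The other patterns: stems with 2 vowels delete the last vowel and add -ar; stems with 3 vowels repeat the first consonant+vowel as a prefix.
So tol → tolir.

tolir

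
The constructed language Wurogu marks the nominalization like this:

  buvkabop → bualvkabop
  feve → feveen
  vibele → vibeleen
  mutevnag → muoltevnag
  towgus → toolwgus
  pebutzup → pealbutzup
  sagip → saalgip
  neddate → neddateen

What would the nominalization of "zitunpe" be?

zitunpeen

"zitunpe" ends in -e. The stems ending in -e (feve → feveen, vibele → vibeleen, neddate → neddateen) add -en.
The other patterns: stems ending in -p insert -al- after the first vowel; stems ending in -g or -s insert -ol- after the first vowel.
So zitunpe → zitunpeen.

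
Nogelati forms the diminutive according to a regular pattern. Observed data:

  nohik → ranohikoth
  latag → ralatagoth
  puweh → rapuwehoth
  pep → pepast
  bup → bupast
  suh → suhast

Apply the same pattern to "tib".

"tib" has 1 vowel. The stems with 1 vowel (pep → pepast, bup → bupast, suh → suhast) add -ast.
The other pattern: stems with 2 vowels add ra- … -oth around the stem.
So tib → tibast.

tibast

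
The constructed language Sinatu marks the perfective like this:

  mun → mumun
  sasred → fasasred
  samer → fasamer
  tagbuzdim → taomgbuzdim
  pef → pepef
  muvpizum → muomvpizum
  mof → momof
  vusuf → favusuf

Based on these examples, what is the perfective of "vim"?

pef and vusuf both end in -f yet inflect differently (pepef, favusuf), so the final letter is not what conditions the rule; the number of vowels is.
"vim" has 1 vowel. The stems with 1 vowel (pef → pepef, mof → momof, mun → mumun) repeat the first consonant+vowel as a prefix.
The other patterns: stems with 2 vowels add the prefix fa-; stems with 3 vowels insert -om- after the first vowel.
So vim → vivim.

vivim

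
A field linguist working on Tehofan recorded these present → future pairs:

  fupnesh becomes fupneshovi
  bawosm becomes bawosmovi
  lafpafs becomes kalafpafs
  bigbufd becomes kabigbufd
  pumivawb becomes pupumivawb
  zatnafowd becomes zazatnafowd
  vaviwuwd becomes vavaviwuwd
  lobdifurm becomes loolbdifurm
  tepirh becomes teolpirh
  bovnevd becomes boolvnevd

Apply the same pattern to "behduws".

"behduws" has second-to-last letter 'w'. The stems whose second-to-last letter is 'w' (pumivawb → pupumivawb, zatnafowd → zazatnafowd, vaviwuwd → vavaviwuwd) repeat the first consonant+vowel as a prefix.
The other patterns: stems whose second-to-last letter is 's' add -ovi; stems whose second-to-last letter is 'f' add the prefix ka-; stems whose second-to-last letter is 'r' or 'v' insert -ol- after the first vowel.
So behduws → bebehduws.

bebehduws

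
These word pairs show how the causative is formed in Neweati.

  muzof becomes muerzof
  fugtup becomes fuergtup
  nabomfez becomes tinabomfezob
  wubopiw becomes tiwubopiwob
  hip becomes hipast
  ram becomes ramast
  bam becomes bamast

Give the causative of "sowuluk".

hip and fugtup both end in -p yet inflect differently (hipast, fuergtup), so the final letter is not what conditions the rule; the number of vowels is.
"sowuluk" has 3 vowels. The stems with 3 vowels (nabomfez → tinabomfezob, wubopiw → tiwubopiwob) add ti- … -ob around the stem.
So sowuluk → tisowulukob.

tisowulukob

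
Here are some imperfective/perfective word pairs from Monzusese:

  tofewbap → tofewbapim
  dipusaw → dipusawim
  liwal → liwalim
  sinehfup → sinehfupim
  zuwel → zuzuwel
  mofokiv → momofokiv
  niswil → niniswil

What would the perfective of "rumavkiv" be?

liwal and zuwel both end in -l yet inflect differently (liwalim, zuzuwel), so the final letter is not what conditions the rule; the last vowel is.
"rumavkiv" has last vowel 'i'. The stems whose last vowel is 'i' (mofokiv → momofokiv, niswil → niniswil) repeat the first consonant+vowel as a prefix.
The other pattern: stems whose last vowel is 'a' or 'u' add -im.
So rumavkiv → rurumavkiv.

rurumavkiv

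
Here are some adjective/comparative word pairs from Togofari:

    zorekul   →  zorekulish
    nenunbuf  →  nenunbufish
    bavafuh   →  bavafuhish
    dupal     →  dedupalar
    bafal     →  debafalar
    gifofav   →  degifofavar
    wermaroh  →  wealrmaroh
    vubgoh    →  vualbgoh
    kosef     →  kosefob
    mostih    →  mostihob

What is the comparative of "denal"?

zorekul and dupal both end in -l yet inflect differently (zorekulish, dedupalar), so the final letter is not what conditions the rule; the last vowel is.
"denal" has last vowel 'a'. The stems whose last vowel is 'a' (dupal → dedupalar, bafal → debafalar, gifofav → degifofavar) add de- … -ar around the stem.
The other patterns: stems whose last vowel is 'u' add -ish; stems whose last vowel is 'o' insert -al- after the first vowel; stems whose last vowel is 'e' or 'i' add -ob.
So denal → dedenalar.

dedenalar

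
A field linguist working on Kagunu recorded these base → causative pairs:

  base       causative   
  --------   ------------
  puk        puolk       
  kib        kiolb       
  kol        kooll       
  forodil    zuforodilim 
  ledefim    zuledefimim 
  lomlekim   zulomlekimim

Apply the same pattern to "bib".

"bib" has 1 vowel. The stems with 1 vowel (puk → puolk, kib → kiolb, kol → kooll) insert -ol- after the first vowel.
So bib → biolb.

biolb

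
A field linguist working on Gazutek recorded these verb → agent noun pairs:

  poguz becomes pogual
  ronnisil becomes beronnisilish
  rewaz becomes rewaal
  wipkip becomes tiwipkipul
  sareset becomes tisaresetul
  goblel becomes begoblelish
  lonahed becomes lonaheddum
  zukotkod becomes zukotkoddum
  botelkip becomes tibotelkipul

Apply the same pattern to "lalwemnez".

"lalwemnez" ends in -z. The stems ending in -z (poguz → pogual, rewaz → rewaal) drop the final letter and add -al.
So lalwemnez → lalwemneal.

lalwemneal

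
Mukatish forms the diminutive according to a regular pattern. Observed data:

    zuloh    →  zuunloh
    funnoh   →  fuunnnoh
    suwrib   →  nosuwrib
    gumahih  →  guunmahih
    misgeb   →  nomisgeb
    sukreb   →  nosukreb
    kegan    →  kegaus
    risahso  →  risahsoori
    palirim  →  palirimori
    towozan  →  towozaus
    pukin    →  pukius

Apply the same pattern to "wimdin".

wimdius

"wimdin" ends in -n. The stems ending in -n (kegan → kegaus, towozan → towozaus, pukin → pukius) drop the final letter and add -us.
So wimdin → wimdius.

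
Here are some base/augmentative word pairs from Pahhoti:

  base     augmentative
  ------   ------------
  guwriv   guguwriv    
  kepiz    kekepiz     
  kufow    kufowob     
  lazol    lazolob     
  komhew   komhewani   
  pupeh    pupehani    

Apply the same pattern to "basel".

kufow and komhew both end in -w yet inflect differently (kufowob, komhewani), so the final letter is not what conditions the rule; the last vowel is.
"basel" has last vowel 'e'. The stems whose last vowel is 'e' (komhew → komhewani, pupeh → pupehani) add -ani.
So basel → baselani.

baselani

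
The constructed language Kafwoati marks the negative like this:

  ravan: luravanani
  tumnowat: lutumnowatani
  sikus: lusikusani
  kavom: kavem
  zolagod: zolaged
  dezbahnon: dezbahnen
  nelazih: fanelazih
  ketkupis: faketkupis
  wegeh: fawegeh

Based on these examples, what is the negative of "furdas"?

ravan and dezbahnon both end in -n yet inflect differently (luravanani, dezbahnen), so the final letter is not what conditions the rule; the last vowel is.
"furdas" has last vowel 'a'. The stems whose last vowel is 'a' (ravan → luravanani, tumnowat → lutumnowatani) add lu- … -ani around the stem.
So furdas → lufurdasani.

lufurdasani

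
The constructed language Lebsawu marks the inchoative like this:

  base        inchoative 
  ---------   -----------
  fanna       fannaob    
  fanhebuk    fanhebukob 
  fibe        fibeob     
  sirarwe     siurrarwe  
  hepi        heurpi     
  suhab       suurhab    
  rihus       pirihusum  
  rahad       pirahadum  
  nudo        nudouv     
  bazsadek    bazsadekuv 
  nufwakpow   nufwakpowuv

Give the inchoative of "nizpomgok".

nizpomgokuv

"nizpomgok" begins with n-. The stems beginning with n- (nudo → nudouv, nufwakpow → nufwakpowuv) add -uv.
So nizpomgok → nizpomgokuv.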